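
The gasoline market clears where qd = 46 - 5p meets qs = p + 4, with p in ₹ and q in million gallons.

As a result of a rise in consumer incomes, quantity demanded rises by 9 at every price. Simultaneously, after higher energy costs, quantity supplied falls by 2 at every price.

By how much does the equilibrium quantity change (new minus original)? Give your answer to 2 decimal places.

-0.17

Initially, 46 - 5p = p + 4, so 42 = 6p and p = 7, q = 11.
The shock moves the curves to qd = 55 - 5p and qs = p + 2.
Clearing the new market: 55 - 5p = p + 2, so p = 53/6 ≈ 8.8333 and q = 65/6 ≈ 10.8333.
Δq = 10.8333 − 11 = -0.17.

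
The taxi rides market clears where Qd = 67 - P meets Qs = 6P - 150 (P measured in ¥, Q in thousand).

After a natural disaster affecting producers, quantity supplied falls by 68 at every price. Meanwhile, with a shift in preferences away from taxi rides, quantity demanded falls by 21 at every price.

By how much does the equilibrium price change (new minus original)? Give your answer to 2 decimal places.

Before the shock: 67 - P = 6P - 150 ⇒ 217 = 7P ⇒ P = 31, Q = 36.
With the change applied: demand Qd = 46 - P, supply Qs = 6P - 218.
Equate the new curves: 46 - P = 6P - 218, giving 264 = 7P, P = 264/7 ≈ 37.7143, Q = 58/7 ≈ 8.2857.
ΔP = 37.7143 − 31 = +6.71.

+6.71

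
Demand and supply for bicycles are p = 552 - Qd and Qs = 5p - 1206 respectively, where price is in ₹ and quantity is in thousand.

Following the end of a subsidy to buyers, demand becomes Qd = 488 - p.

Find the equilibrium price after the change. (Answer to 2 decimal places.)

282.33

Initially, 552 - p = 5p - 1206, so 1758 = 6p and p = 293, Q = 259.
With the change applied: demand Qd = 488 - p, supply Qs = 5p - 1206.
Setting them equal: 488 - p = 5p - 1206 → 1694 = 6p, so p = 847/3 ≈ 282.3333 and Q = 617/3 ≈ 205.6667.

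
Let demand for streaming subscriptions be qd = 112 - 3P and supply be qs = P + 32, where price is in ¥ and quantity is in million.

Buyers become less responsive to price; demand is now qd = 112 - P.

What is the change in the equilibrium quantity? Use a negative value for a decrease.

+20

Original equilibrium: 112 - 3P = P + 32 gives 80 = 4P, so P = 20 and q = 52.
The new curves are qd = 112 - P (demand) and qs = P + 32 (supply).
Setting them equal: 112 - P = P + 32 → 80 = 2P, so P = 40 and q = 72.
Δq = 72 − 52 = +20.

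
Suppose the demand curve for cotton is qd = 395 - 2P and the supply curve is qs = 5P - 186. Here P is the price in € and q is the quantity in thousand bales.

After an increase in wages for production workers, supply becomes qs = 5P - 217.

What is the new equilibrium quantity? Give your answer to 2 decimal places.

Original equilibrium: 395 - 2P = 5P - 186 gives 581 = 7P, so P = 83 and q = 229.
After the shift, demand is qd = 395 - 2P and supply is qs = 5P - 217.
Clearing the new market: 395 - 2P = 5P - 217, so P = 612/7 ≈ 87.4286 and q = 1541/7 ≈ 220.1429.

220.14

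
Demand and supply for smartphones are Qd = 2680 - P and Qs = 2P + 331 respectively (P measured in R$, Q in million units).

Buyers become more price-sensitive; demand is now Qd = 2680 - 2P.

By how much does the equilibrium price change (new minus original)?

-195.75

Before the shock: 2680 - P = 2P + 331 ⇒ 2349 = 3P ⇒ P = 783, Q = 1897.
The new curves are Qd = 2680 - 2P (demand) and Qs = 2P + 331 (supply).
Equate the new curves: 2680 - 2P = 2P + 331, giving 2349 = 4P, P = 587.25, Q = 1505.5.
ΔP = 587.25 − 783 = -195.75.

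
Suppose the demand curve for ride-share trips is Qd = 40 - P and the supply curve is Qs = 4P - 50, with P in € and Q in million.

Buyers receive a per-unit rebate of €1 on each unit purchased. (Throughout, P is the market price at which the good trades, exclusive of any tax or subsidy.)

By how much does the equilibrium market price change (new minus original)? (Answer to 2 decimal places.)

Initially, 40 - P = 4P - 50, so 90 = 5P and P = 18, Q = 22.
Since buyers' out-of-pocket price is the market price minus the rebate, the effective demand curve becomes Qd = 41 - P.
Equate the new curves: 41 - P = 4P - 50, giving 91 = 5P, P = 18.2, Q = 22.8.
ΔP = 18.2 − 18 = +0.20.

+0.20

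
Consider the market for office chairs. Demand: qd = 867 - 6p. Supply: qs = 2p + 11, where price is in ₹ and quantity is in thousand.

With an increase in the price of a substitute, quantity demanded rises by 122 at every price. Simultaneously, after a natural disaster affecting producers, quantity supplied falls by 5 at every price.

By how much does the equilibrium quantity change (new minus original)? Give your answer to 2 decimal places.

+26.75

Original equilibrium: 867 - 6p = 2p + 11 gives 856 = 8p, so p = 107 and q = 225.
After the shift, demand is qd = 989 - 6p and supply is qs = 2p + 6.
Setting them equal: 989 - 6p = 2p + 6 → 983 = 8p, so p = 122.875 and q = 251.75.
Δq = 251.75 − 225 = +26.75.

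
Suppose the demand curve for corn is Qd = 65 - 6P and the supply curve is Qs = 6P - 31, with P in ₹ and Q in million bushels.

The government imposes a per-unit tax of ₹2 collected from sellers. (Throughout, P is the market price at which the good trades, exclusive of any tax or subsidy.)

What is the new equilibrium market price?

Before the shock: 65 - 6P = 6P - 31 ⇒ 96 = 12P ⇒ P = 8, Q = 17.
Since sellers keep the price net of the tax, the effective supply curve becomes Qs = 6P - 43.
Setting them equal: 65 - 6P = 6P - 43 → 108 = 12P, so P = 9 and Q = 11.

9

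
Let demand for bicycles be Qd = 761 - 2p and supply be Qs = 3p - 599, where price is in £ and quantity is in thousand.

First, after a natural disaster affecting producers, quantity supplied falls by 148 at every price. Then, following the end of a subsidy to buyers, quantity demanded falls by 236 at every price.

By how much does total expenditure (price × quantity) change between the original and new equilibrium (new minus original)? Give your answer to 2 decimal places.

-54902.72

Before the shock: 761 - 2p = 3p - 599 ⇒ 1360 = 5p ⇒ p = 272, Q = 217.
The shock moves the curves to Qd = 525 - 2p and Qs = 3p - 747.
Setting them equal: 525 - 2p = 3p - 747 → 1272 = 5p, so p = 254.4 and Q = 16.2.
Expenditure moves from 272×217 = 59024 to 254.4×16.2 = 4121.28; change = -54902.72.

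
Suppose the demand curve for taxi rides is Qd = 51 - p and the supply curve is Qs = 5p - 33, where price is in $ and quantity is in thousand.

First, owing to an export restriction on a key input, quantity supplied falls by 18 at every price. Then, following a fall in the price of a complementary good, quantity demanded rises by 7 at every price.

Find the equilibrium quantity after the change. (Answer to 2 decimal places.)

39.83

Before the shock: 51 - p = 5p - 33 ⇒ 84 = 6p ⇒ p = 14, Q = 37.
With the change applied: demand Qd = 58 - p, supply Qs = 5p - 51.
New equilibrium: 58 - p = 5p - 51 ⇒ 109 = 6p ⇒ p = 109/6 ≈ 18.1667, Q = 239/6 ≈ 39.8333.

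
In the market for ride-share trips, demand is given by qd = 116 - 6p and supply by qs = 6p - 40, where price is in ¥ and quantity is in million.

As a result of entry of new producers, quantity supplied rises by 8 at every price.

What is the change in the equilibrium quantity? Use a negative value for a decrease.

+4

Before the shock: 116 - 6p = 6p - 40 ⇒ 156 = 12p ⇒ p = 13, q = 38.
With the change applied: demand qd = 116 - 6p, supply qs = 6p - 32.
Clearing the new market: 116 - 6p = 6p - 32, so p = 37/3 ≈ 12.3333 and q = 42.
Δq = 42 − 38 = +4.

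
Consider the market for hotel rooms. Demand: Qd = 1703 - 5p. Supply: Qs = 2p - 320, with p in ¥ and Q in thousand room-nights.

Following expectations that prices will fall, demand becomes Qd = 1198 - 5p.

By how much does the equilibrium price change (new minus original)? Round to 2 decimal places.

Before the shock: 1703 - 5p = 2p - 320 ⇒ 2023 = 7p ⇒ p = 289, Q = 258.
The new curves are Qd = 1198 - 5p (demand) and Qs = 2p - 320 (supply).
Setting them equal: 1198 - 5p = 2p - 320 → 1518 = 7p, so p = 1518/7 ≈ 216.8571 and Q = 796/7 ≈ 113.7143.
Δp = 216.8571 − 289 = -72.14.

-72.14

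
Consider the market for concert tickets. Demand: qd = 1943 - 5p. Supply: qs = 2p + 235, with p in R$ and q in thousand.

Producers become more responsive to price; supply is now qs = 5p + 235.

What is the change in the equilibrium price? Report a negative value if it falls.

-73.2

Solve the original market: 1943 - 5p = 2p + 235, hence p = 244 and q = 723.
After the shift, demand is qd = 1943 - 5p and supply is qs = 5p + 235.
New equilibrium: 1943 - 5p = 5p + 235 ⇒ 1708 = 10p ⇒ p = 170.8, q = 1089.
Δp = 170.8 − 244 = -73.2.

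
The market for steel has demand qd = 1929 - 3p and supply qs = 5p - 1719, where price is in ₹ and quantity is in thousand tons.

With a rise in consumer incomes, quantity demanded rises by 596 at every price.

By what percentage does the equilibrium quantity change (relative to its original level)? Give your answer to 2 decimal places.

Initially, 1929 - 3p = 5p - 1719, so 3648 = 8p and p = 456, q = 561.
After the shift, demand is qd = 2525 - 3p and supply is qs = 5p - 1719.
New equilibrium: 2525 - 3p = 5p - 1719 ⇒ 4244 = 8p ⇒ p = 530.5, q = 933.5.
%Δq = (933.5 − 561) / 561 × 100 = +66.40%.

+66.40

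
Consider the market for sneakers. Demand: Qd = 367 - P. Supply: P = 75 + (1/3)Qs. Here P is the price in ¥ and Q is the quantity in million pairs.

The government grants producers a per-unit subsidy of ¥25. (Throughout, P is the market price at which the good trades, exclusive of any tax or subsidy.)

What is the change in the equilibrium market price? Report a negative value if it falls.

Before the shock: 367 - P = 3P - 225 ⇒ 592 = 4P ⇒ P = 148, Q = 219.
Since sellers receive the price plus the subsidy, the effective supply curve becomes Qs = 3P - 150.
Setting them equal: 367 - P = 3P - 150 → 517 = 4P, so P = 129.25 and Q = 237.75.
ΔP = 129.25 − 148 = -18.75.

-18.75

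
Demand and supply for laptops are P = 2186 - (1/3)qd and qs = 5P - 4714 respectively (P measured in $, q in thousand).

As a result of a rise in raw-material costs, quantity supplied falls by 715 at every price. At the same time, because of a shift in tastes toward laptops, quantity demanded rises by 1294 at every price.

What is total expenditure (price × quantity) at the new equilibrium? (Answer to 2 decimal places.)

4767256.45

Initially, 6558 - 3P = 5P - 4714, so 11272 = 8P and P = 1409, q = 2331.
After the shift, demand is qd = 7852 - 3P and supply is qs = 5P - 5429.
New equilibrium: 7852 - 3P = 5P - 5429 ⇒ 13281 = 8P ⇒ P = 1660.125, q = 2871.625.
New expenditure = 1660.125 × 2871.625 = 4767256.45.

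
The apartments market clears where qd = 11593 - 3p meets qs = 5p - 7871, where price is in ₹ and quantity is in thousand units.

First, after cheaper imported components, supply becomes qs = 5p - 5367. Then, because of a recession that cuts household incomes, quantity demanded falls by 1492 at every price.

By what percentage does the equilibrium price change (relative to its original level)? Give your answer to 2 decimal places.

-20.53

Original equilibrium: 11593 - 3p = 5p - 7871 gives 19464 = 8p, so p = 2433 and q = 4294.
The new curves are qd = 10101 - 3p (demand) and qs = 5p - 5367 (supply).
Setting them equal: 10101 - 3p = 5p - 5367 → 15468 = 8p, so p = 1933.5 and q = 4300.5.
%Δp = (1933.5 − 2433) / 2433 × 100 = -20.53%.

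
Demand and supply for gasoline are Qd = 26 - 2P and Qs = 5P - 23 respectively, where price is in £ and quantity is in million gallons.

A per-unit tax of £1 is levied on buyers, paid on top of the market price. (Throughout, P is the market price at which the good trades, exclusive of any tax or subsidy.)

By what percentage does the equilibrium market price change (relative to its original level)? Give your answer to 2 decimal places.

Original equilibrium: 26 - 2P = 5P - 23 gives 49 = 7P, so P = 7 and Q = 12.
Since buyers pay the price plus the tax, the effective demand curve becomes Qd = 24 - 2P.
Setting them equal: 24 - 2P = 5P - 23 → 47 = 7P, so P = 47/7 ≈ 6.7143 and Q = 74/7 ≈ 10.5714.
%ΔP = (6.7143 − 7) / 7 × 100 = -4.08%.

-4.08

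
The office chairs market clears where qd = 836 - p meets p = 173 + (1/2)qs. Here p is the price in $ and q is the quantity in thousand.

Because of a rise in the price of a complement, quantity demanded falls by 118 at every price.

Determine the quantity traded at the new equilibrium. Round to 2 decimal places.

Solve the original market: 836 - p = 2p - 346, hence p = 394 and q = 442.
After the shift, demand is qd = 718 - p and supply is qs = 2p - 346.
New equilibrium: 718 - p = 2p - 346 ⇒ 1064 = 3p ⇒ p = 1064/3 ≈ 354.6667, q = 1090/3 ≈ 363.3333.

363.33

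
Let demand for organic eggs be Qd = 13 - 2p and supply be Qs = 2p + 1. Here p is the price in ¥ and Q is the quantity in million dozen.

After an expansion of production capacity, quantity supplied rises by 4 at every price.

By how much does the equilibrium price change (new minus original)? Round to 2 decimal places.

Solve the original market: 13 - 2p = 2p + 1, hence p = 3 and Q = 7.
The new curves are Qd = 13 - 2p (demand) and Qs = 2p + 5 (supply).
Clearing the new market: 13 - 2p = 2p + 5, so p = 2 and Q = 9.
Δp = 2 − 3 = -1.00.

-1.00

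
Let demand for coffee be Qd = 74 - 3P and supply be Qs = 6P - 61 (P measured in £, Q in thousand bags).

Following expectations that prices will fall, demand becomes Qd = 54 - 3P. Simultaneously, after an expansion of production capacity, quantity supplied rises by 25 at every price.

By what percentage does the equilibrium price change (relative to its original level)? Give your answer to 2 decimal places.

-33.33

Initially, 74 - 3P = 6P - 61, so 135 = 9P and P = 15, Q = 29.
With the change applied: demand Qd = 54 - 3P, supply Qs = 6P - 36.
Clearing the new market: 54 - 3P = 6P - 36, so P = 10 and Q = 24.
%ΔP = (10 − 15) / 15 × 100 = -33.33%.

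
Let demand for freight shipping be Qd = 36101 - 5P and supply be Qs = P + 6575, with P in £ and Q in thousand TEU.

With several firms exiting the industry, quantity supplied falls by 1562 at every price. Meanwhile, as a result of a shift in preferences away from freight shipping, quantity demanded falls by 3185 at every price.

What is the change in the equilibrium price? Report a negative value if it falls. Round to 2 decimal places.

-270.50

Before the shock: 36101 - 5P = P + 6575 ⇒ 29526 = 6P ⇒ P = 4921, Q = 11496.
With the change applied: demand Qd = 32916 - 5P, supply Qs = P + 5013.
Setting them equal: 32916 - 5P = P + 5013 → 27903 = 6P, so P = 4650.5 and Q = 9663.5.
ΔP = 4650.5 − 4921 = -270.50.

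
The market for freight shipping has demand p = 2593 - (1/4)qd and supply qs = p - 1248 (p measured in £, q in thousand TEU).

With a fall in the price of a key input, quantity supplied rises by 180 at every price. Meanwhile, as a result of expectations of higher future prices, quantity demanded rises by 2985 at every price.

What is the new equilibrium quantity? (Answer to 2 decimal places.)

Solve the original market: 10372 - 4p = p - 1248, hence p = 2324 and q = 1076.
The new curves are qd = 13357 - 4p (demand) and qs = p - 1068 (supply).
Setting them equal: 13357 - 4p = p - 1068 → 14425 = 5p, so p = 2885 and q = 1817.

1817.00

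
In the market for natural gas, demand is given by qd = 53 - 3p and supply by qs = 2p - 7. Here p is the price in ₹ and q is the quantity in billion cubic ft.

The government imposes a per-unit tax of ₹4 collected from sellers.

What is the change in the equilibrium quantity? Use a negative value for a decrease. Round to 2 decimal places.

Before the shock: 53 - 3p = 2p - 7 ⇒ 60 = 5p ⇒ p = 12, q = 17.
Since sellers keep the price net of the tax, the effective supply curve becomes qs = 2p - 15.
Clearing the new market: 53 - 3p = 2p - 15, so p = 13.6 and q = 12.2.
Δq = 12.2 − 17 = -4.80.

-4.80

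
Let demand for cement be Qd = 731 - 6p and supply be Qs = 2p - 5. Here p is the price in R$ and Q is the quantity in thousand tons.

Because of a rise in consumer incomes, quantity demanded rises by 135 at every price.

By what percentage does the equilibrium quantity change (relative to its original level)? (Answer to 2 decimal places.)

Initially, 731 - 6p = 2p - 5, so 736 = 8p and p = 92, Q = 179.
After the shift, demand is Qd = 866 - 6p and supply is Qs = 2p - 5.
Clearing the new market: 866 - 6p = 2p - 5, so p = 108.875 and Q = 212.75.
%ΔQ = (212.75 − 179) / 179 × 100 = +18.85%.

+18.85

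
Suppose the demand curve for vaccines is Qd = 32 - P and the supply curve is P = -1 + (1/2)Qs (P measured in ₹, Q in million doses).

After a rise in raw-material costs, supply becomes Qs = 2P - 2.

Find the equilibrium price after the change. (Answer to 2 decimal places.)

Before the shock: 32 - P = 2P + 2 ⇒ 30 = 3P ⇒ P = 10, Q = 22.
The new curves are Qd = 32 - P (demand) and Qs = 2P - 2 (supply).
New equilibrium: 32 - P = 2P - 2 ⇒ 34 = 3P ⇒ P = 34/3 ≈ 11.3333, Q = 62/3 ≈ 20.6667.

11.33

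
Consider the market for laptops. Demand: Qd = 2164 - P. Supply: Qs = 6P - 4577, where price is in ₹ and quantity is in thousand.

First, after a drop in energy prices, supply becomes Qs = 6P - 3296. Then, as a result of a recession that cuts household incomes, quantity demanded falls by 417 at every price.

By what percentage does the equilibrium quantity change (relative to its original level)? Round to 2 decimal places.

Initially, 2164 - P = 6P - 4577, so 6741 = 7P and P = 963, Q = 1201.
The new curves are Qd = 1747 - P (demand) and Qs = 6P - 3296 (supply).
Setting them equal: 1747 - P = 6P - 3296 → 5043 = 7P, so P = 5043/7 ≈ 720.4286 and Q = 7186/7 ≈ 1026.5714.
%ΔQ = (1026.5714 − 1201) / 1201 × 100 = -14.52%.

-14.52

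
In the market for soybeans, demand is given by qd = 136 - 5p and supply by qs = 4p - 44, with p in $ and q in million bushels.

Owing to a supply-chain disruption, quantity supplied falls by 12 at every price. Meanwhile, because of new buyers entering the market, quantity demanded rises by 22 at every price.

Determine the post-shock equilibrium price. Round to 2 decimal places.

Before the shock: 136 - 5p = 4p - 44 ⇒ 180 = 9p ⇒ p = 20, q = 36.
After the shift, demand is qd = 158 - 5p and supply is qs = 4p - 56.
New equilibrium: 158 - 5p = 4p - 56 ⇒ 214 = 9p ⇒ p = 214/9 ≈ 23.7778, q = 352/9 ≈ 39.1111.

23.78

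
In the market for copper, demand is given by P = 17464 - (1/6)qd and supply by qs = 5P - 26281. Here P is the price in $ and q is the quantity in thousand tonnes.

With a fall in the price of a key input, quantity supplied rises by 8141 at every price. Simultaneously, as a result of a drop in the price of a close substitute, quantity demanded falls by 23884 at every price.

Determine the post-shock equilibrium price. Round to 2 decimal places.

Solve the original market: 104784 - 6P = 5P - 26281, hence P = 11915 and q = 33294.
The shock moves the curves to qd = 80900 - 6P and qs = 5P - 18140.
Equate the new curves: 80900 - 6P = 5P - 18140, giving 99040 = 11P, P = 99040/11 ≈ 9003.6364, q = 295660/11 ≈ 26878.1818.

9003.64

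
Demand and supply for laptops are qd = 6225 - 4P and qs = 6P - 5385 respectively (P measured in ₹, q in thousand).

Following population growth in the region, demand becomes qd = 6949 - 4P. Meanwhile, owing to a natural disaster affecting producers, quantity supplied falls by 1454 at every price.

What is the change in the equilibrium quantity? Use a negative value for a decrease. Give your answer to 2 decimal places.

-147.20

Initially, 6225 - 4P = 6P - 5385, so 11610 = 10P and P = 1161, q = 1581.
After the shift, demand is qd = 6949 - 4P and supply is qs = 6P - 6839.
Clearing the new market: 6949 - 4P = 6P - 6839, so P = 1378.8 and q = 1433.8.
Δq = 1433.8 − 1581 = -147.20.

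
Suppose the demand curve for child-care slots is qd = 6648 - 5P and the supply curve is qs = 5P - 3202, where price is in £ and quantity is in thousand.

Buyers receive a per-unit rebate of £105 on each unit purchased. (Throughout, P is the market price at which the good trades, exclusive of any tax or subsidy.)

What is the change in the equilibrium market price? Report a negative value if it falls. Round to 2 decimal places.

Before the shock: 6648 - 5P = 5P - 3202 ⇒ 9850 = 10P ⇒ P = 985, q = 1723.
Since buyers' out-of-pocket price is the market price minus the rebate, the effective demand curve becomes qd = 7173 - 5P.
Clearing the new market: 7173 - 5P = 5P - 3202, so P = 1037.5 and q = 1985.5.
ΔP = 1037.5 − 985 = +52.50.

+52.50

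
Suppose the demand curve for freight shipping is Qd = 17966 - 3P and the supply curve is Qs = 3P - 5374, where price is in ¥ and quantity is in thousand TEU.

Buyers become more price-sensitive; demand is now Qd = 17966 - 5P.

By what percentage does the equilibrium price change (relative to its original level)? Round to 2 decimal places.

-25.00

Initially, 17966 - 3P = 3P - 5374, so 23340 = 6P and P = 3890, Q = 6296.
After the shift, demand is Qd = 17966 - 5P and supply is Qs = 3P - 5374.
New equilibrium: 17966 - 5P = 3P - 5374 ⇒ 23340 = 8P ⇒ P = 2917.5, Q = 3378.5.
%ΔP = (2917.5 − 3890) / 3890 × 100 = -25.00%.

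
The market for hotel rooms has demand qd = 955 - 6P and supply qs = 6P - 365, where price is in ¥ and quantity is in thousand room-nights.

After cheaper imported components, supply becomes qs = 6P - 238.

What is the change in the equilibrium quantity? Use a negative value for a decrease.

Solve the original market: 955 - 6P = 6P - 365, hence P = 110 and q = 295.
The shock moves the curves to qd = 955 - 6P and qs = 6P - 238.
Setting them equal: 955 - 6P = 6P - 238 → 1193 = 12P, so P = 1193/12 ≈ 99.4167 and q = 358.5.
Δq = 358.5 − 295 = +63.5.

+63.5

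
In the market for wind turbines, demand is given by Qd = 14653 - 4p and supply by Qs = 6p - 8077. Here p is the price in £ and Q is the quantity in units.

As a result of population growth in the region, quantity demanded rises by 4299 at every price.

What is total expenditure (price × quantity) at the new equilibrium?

22002687.16

Initially, 14653 - 4p = 6p - 8077, so 22730 = 10p and p = 2273, Q = 5561.
The new curves are Qd = 18952 - 4p (demand) and Qs = 6p - 8077 (supply).
Setting them equal: 18952 - 4p = 6p - 8077 → 27029 = 10p, so p = 2702.9 and Q = 8140.4.
New expenditure = 2702.9 × 8140.4 = 22002687.16.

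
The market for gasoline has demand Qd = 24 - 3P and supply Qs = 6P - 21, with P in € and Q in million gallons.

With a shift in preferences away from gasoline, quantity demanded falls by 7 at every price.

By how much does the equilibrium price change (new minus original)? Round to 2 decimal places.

-0.78

Solve the original market: 24 - 3P = 6P - 21, hence P = 5 and Q = 9.
The new curves are Qd = 17 - 3P (demand) and Qs = 6P - 21 (supply).
New equilibrium: 17 - 3P = 6P - 21 ⇒ 38 = 9P ⇒ P = 38/9 ≈ 4.2222, Q = 13/3 ≈ 4.3333.
ΔP = 4.2222 − 5 = -0.78.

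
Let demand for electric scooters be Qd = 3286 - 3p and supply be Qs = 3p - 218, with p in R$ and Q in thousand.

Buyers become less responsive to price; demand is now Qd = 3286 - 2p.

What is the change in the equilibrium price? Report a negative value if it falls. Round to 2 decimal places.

Solve the original market: 3286 - 3p = 3p - 218, hence p = 584 and Q = 1534.
The shock moves the curves to Qd = 3286 - 2p and Qs = 3p - 218.
Equate the new curves: 3286 - 2p = 3p - 218, giving 3504 = 5p, p = 700.8, Q = 1884.4.
Δp = 700.8 − 584 = +116.80.

+116.80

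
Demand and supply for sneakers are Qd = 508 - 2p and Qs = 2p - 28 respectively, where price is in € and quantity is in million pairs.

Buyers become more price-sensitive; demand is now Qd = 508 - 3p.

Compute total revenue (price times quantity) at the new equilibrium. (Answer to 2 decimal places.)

19982.08

Before the shock: 508 - 2p = 2p - 28 ⇒ 536 = 4p ⇒ p = 134, Q = 240.
With the change applied: demand Qd = 508 - 3p, supply Qs = 2p - 28.
New equilibrium: 508 - 3p = 2p - 28 ⇒ 536 = 5p ⇒ p = 107.2, Q = 186.4.
New expenditure = 107.2 × 186.4 = 19982.08.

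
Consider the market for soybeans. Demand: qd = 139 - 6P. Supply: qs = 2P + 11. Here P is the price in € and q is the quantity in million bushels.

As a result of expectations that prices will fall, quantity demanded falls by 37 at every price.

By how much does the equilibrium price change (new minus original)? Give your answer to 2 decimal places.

-4.63

Original equilibrium: 139 - 6P = 2P + 11 gives 128 = 8P, so P = 16 and q = 43.
With the change applied: demand qd = 102 - 6P, supply qs = 2P + 11.
Setting them equal: 102 - 6P = 2P + 11 → 91 = 8P, so P = 11.375 and q = 33.75.
ΔP = 11.375 − 16 = -4.63.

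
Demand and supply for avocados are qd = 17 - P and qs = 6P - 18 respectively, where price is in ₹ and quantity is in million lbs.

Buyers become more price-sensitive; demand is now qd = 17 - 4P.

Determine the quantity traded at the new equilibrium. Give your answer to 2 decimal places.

3.00

Solve the original market: 17 - P = 6P - 18, hence P = 5 and q = 12.
After the shift, demand is qd = 17 - 4P and supply is qs = 6P - 18.
New equilibrium: 17 - 4P = 6P - 18 ⇒ 35 = 10P ⇒ P = 3.5, q = 3.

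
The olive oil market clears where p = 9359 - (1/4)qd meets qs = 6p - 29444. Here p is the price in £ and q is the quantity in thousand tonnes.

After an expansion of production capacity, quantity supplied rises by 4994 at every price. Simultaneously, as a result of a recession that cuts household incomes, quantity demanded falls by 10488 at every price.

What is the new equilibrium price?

5139.8

Before the shock: 37436 - 4p = 6p - 29444 ⇒ 66880 = 10p ⇒ p = 6688, q = 10684.
With the change applied: demand qd = 26948 - 4p, supply qs = 6p - 24450.
Setting them equal: 26948 - 4p = 6p - 24450 → 51398 = 10p, so p = 5139.8 and q = 6388.8.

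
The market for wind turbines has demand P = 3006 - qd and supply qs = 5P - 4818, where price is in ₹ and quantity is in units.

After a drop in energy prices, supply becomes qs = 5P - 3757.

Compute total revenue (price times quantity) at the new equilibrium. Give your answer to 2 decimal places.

2117758.31

Solve the original market: 3006 - P = 5P - 4818, hence P = 1304 and q = 1702.
After the shift, demand is qd = 3006 - P and supply is qs = 5P - 3757.
New equilibrium: 3006 - P = 5P - 3757 ⇒ 6763 = 6P ⇒ P = 6763/6 ≈ 1127.1667, q = 11273/6 ≈ 1878.8333.
New expenditure = 1127.1667 × 1878.8333 = 2117758.31.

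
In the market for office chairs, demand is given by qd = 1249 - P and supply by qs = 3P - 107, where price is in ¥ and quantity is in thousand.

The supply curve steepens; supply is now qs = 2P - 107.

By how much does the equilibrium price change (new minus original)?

+113

Initially, 1249 - P = 3P - 107, so 1356 = 4P and P = 339, q = 910.
After the shift, demand is qd = 1249 - P and supply is qs = 2P - 107.
New equilibrium: 1249 - P = 2P - 107 ⇒ 1356 = 3P ⇒ P = 452, q = 797.
ΔP = 452 − 339 = +113.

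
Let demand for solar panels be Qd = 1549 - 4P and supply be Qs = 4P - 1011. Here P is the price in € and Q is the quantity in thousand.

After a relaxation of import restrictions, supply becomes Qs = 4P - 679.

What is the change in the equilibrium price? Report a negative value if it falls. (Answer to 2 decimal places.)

-41.50

Before the shock: 1549 - 4P = 4P - 1011 ⇒ 2560 = 8P ⇒ P = 320, Q = 269.
The new curves are Qd = 1549 - 4P (demand) and Qs = 4P - 679 (supply).
Setting them equal: 1549 - 4P = 4P - 679 → 2228 = 8P, so P = 278.5 and Q = 435.
ΔP = 278.5 − 320 = -41.50.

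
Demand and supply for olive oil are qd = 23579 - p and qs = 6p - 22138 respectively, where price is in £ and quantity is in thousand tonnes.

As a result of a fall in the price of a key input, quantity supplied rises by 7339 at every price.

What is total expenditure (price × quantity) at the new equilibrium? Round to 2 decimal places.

Original equilibrium: 23579 - p = 6p - 22138 gives 45717 = 7p, so p = 6531 and q = 17048.
The shock moves the curves to qd = 23579 - p and qs = 6p - 14799.
Equate the new curves: 23579 - p = 6p - 14799, giving 38378 = 7p, p = 38378/7 ≈ 5482.5714, q = 126675/7 ≈ 18096.4286.
New expenditure = 5482.5714 × 18096.4286 = 99214962.24.

99214962.24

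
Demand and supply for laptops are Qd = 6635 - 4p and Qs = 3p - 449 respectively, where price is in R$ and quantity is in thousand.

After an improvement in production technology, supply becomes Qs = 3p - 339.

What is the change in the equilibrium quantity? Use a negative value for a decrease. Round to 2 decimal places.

+62.86

Before the shock: 6635 - 4p = 3p - 449 ⇒ 7084 = 7p ⇒ p = 1012, Q = 2587.
After the shift, demand is Qd = 6635 - 4p and supply is Qs = 3p - 339.
Setting them equal: 6635 - 4p = 3p - 339 → 6974 = 7p, so p = 6974/7 ≈ 996.2857 and Q = 18549/7 ≈ 2649.8571.
ΔQ = 2649.8571 − 2587 = +62.86.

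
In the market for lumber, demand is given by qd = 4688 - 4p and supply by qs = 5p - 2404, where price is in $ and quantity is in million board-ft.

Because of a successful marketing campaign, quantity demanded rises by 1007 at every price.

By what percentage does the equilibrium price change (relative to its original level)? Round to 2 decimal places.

Initially, 4688 - 4p = 5p - 2404, so 7092 = 9p and p = 788, q = 1536.
After the shift, demand is qd = 5695 - 4p and supply is qs = 5p - 2404.
Clearing the new market: 5695 - 4p = 5p - 2404, so p = 8099/9 ≈ 899.8889 and q = 18859/9 ≈ 2095.4444.
%Δp = (899.8889 − 788) / 788 × 100 = +14.20%.

+14.20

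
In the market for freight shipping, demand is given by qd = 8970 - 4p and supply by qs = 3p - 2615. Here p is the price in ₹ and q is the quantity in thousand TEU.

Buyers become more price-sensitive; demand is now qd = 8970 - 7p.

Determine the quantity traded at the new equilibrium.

Solve the original market: 8970 - 4p = 3p - 2615, hence p = 1655 and q = 2350.
The shock moves the curves to qd = 8970 - 7p and qs = 3p - 2615.
Clearing the new market: 8970 - 7p = 3p - 2615, so p = 1158.5 and q = 860.5.

860.5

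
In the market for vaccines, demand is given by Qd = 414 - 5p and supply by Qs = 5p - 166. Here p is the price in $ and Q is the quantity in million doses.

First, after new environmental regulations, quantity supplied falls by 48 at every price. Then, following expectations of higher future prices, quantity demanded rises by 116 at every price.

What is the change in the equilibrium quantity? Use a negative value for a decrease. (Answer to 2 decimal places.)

Before the shock: 414 - 5p = 5p - 166 ⇒ 580 = 10p ⇒ p = 58, Q = 124.
After the shift, demand is Qd = 530 - 5p and supply is Qs = 5p - 214.
Equate the new curves: 530 - 5p = 5p - 214, giving 744 = 10p, p = 74.4, Q = 158.
ΔQ = 158 − 124 = +34.00.

+34.00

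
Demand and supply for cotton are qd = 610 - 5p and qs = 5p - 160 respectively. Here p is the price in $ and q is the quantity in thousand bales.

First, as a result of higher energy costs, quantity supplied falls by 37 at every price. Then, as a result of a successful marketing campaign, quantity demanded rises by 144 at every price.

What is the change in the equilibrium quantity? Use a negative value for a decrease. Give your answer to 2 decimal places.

Initially, 610 - 5p = 5p - 160, so 770 = 10p and p = 77, q = 225.
After the shift, demand is qd = 754 - 5p and supply is qs = 5p - 197.
Clearing the new market: 754 - 5p = 5p - 197, so p = 95.1 and q = 278.5.
Δq = 278.5 − 225 = +53.50.

+53.50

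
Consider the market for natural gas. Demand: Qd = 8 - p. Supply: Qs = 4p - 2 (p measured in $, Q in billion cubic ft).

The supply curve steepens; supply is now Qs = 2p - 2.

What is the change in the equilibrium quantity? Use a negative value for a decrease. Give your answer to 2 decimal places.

Initially, 8 - p = 4p - 2, so 10 = 5p and p = 2, Q = 6.
After the shift, demand is Qd = 8 - p and supply is Qs = 2p - 2.
Setting them equal: 8 - p = 2p - 2 → 10 = 3p, so p = 10/3 ≈ 3.3333 and Q = 14/3 ≈ 4.6667.
ΔQ = 4.6667 − 6 = -1.33.

-1.33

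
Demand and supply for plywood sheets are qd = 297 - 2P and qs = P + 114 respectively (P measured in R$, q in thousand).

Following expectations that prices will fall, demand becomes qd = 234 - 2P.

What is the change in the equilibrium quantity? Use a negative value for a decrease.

Before the shock: 297 - 2P = P + 114 ⇒ 183 = 3P ⇒ P = 61, q = 175.
The new curves are qd = 234 - 2P (demand) and qs = P + 114 (supply).
Equate the new curves: 234 - 2P = P + 114, giving 120 = 3P, P = 40, q = 154.
Δq = 154 − 175 = -21.

-21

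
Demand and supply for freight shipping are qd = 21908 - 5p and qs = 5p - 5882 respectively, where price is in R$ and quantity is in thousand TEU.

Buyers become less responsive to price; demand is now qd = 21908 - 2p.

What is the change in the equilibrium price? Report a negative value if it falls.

Initially, 21908 - 5p = 5p - 5882, so 27790 = 10p and p = 2779, q = 8013.
The new curves are qd = 21908 - 2p (demand) and qs = 5p - 5882 (supply).
Equate the new curves: 21908 - 2p = 5p - 5882, giving 27790 = 7p, p = 3970, q = 13968.
Δp = 3970 − 2779 = +1191.

+1191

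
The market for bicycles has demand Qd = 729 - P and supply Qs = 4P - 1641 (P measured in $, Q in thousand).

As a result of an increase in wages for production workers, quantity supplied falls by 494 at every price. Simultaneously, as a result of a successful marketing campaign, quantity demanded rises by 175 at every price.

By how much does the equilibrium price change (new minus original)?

+133.8

Initially, 729 - P = 4P - 1641, so 2370 = 5P and P = 474, Q = 255.
The shock moves the curves to Qd = 904 - P and Qs = 4P - 2135.
Equate the new curves: 904 - P = 4P - 2135, giving 3039 = 5P, P = 607.8, Q = 296.2.
ΔP = 607.8 − 474 = +133.8.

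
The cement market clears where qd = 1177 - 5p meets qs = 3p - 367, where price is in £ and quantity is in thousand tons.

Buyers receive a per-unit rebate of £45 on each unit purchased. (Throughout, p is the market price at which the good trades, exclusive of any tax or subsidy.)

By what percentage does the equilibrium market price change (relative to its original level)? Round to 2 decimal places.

Before the shock: 1177 - 5p = 3p - 367 ⇒ 1544 = 8p ⇒ p = 193, q = 212.
Since buyers' out-of-pocket price is the market price minus the rebate, the effective demand curve becomes qd = 1402 - 5p.
Setting them equal: 1402 - 5p = 3p - 367 → 1769 = 8p, so p = 221.125 and q = 296.375.
%Δp = (221.125 − 193) / 193 × 100 = +14.57%.

+14.57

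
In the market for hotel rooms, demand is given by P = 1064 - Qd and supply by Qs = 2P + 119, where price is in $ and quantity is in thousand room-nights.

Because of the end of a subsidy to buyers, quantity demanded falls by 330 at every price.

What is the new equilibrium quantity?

529

Initially, 1064 - P = 2P + 119, so 945 = 3P and P = 315, Q = 749.
After the shift, demand is Qd = 734 - P and supply is Qs = 2P + 119.
New equilibrium: 734 - P = 2P + 119 ⇒ 615 = 3P ⇒ P = 205, Q = 529.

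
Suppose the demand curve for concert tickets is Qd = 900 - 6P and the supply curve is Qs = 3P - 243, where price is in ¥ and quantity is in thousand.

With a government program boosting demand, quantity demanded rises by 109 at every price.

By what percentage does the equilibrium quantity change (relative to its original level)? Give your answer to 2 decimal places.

+26.33

Original equilibrium: 900 - 6P = 3P - 243 gives 1143 = 9P, so P = 127 and Q = 138.
The new curves are Qd = 1009 - 6P (demand) and Qs = 3P - 243 (supply).
Setting them equal: 1009 - 6P = 3P - 243 → 1252 = 9P, so P = 1252/9 ≈ 139.1111 and Q = 523/3 ≈ 174.3333.
%ΔQ = (174.3333 − 138) / 138 × 100 = +26.33%.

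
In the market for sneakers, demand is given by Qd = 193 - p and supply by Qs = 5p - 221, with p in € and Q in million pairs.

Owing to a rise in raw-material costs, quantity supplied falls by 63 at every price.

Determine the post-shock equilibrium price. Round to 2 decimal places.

79.50

Solve the original market: 193 - p = 5p - 221, hence p = 69 and Q = 124.
After the shift, demand is Qd = 193 - p and supply is Qs = 5p - 284.
New equilibrium: 193 - p = 5p - 284 ⇒ 477 = 6p ⇒ p = 79.5, Q = 113.5.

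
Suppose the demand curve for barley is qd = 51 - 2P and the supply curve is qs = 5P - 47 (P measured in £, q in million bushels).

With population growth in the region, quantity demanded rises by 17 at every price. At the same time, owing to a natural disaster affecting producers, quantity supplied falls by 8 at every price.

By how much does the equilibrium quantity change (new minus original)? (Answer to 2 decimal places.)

+9.86

Original equilibrium: 51 - 2P = 5P - 47 gives 98 = 7P, so P = 14 and q = 23.
The shock moves the curves to qd = 68 - 2P and qs = 5P - 55.
Equate the new curves: 68 - 2P = 5P - 55, giving 123 = 7P, P = 123/7 ≈ 17.5714, q = 230/7 ≈ 32.8571.
Δq = 32.8571 − 23 = +9.86.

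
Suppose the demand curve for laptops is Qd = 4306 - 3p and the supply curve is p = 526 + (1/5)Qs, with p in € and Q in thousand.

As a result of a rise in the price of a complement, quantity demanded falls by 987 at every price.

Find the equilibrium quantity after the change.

Original equilibrium: 4306 - 3p = 5p - 2630 gives 6936 = 8p, so p = 867 and Q = 1705.
The shock moves the curves to Qd = 3319 - 3p and Qs = 5p - 2630.
New equilibrium: 3319 - 3p = 5p - 2630 ⇒ 5949 = 8p ⇒ p = 743.625, Q = 1088.125.

1088.125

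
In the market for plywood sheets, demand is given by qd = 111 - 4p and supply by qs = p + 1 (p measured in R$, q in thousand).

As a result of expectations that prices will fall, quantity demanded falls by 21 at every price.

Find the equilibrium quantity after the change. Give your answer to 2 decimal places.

18.80

Original equilibrium: 111 - 4p = p + 1 gives 110 = 5p, so p = 22 and q = 23.
With the change applied: demand qd = 90 - 4p, supply qs = p + 1.
Setting them equal: 90 - 4p = p + 1 → 89 = 5p, so p = 17.8 and q = 18.8.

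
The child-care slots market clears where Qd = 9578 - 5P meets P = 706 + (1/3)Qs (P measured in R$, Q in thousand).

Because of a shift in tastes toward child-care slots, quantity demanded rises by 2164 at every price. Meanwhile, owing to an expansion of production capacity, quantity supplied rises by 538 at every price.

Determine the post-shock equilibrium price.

1665.25

Before the shock: 9578 - 5P = 3P - 2118 ⇒ 11696 = 8P ⇒ P = 1462, Q = 2268.
The new curves are Qd = 11742 - 5P (demand) and Qs = 3P - 1580 (supply).
Setting them equal: 11742 - 5P = 3P - 1580 → 13322 = 8P, so P = 1665.25 and Q = 3415.75.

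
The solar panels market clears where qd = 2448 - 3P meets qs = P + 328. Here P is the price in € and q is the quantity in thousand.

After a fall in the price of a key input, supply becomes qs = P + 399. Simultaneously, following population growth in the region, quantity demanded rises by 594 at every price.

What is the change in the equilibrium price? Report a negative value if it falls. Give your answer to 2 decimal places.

Solve the original market: 2448 - 3P = P + 328, hence P = 530 and q = 858.
After the shift, demand is qd = 3042 - 3P and supply is qs = P + 399.
New equilibrium: 3042 - 3P = P + 399 ⇒ 2643 = 4P ⇒ P = 660.75, q = 1059.75.
ΔP = 660.75 − 530 = +130.75.

+130.75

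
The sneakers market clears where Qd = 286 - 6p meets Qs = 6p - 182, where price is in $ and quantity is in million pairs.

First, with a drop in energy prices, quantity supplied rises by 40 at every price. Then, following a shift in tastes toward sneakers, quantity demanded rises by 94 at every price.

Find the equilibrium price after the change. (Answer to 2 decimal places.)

43.50

Solve the original market: 286 - 6p = 6p - 182, hence p = 39 and Q = 52.
The shock moves the curves to Qd = 380 - 6p and Qs = 6p - 142.
Equate the new curves: 380 - 6p = 6p - 142, giving 522 = 12p, p = 43.5, Q = 119.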